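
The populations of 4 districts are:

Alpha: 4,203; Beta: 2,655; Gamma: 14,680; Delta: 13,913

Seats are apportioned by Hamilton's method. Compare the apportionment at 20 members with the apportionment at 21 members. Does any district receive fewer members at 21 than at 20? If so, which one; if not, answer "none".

none

At 20 seats: Alpha 2, Beta 2, Gamma 8, Delta 8.
At 21 seats: Alpha 2, Beta 2, Gamma 9, Delta 8.
No district's allocation decreased.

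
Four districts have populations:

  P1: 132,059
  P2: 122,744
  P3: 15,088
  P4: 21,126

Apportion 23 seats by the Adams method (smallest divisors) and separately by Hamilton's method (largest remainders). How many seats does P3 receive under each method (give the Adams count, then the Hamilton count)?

2 and 1

Adams: P1 10, P2 9, P3 2, P4 2.
Hamilton: P1 10, P2 10, P3 1, P4 2.
P3 gets 2 under Adams and 1 under Hamilton.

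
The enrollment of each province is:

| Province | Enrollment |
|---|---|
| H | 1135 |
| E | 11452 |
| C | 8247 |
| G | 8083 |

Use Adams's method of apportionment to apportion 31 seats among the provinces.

H 2, E 12, C 9, G 8

Standard divisor 28917/31 ≈ 932.806; standard quotas: H 1.217, E 12.277, C 8.841, G 8.665.
Rounding up gives 2, 13, 9, 9 = 33 seats, so the divisor must be adjusted.
With modified divisor 1020: modified quotas H 1.113, E 11.227, C 8.085, G 7.925.
Rounding up: H 2, E 12, C 9, G 8 (total 31).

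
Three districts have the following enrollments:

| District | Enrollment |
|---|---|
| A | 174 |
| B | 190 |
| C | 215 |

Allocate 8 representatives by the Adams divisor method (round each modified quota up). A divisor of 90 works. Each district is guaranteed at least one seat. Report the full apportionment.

A=2; B=3; C=3

With modified divisor 90: modified quotas A 1.933, B 2.111, C 2.389.
Rounding up: A 2, B 3, C 3 (total 8).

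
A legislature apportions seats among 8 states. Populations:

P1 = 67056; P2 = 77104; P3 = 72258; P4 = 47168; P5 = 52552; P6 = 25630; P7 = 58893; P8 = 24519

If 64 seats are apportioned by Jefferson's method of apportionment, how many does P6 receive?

4

Standard divisor 425180/64 ≈ 6643.438; standard quotas: P1 10.094, P2 11.606, P3 10.877, P4 7.100, P5 7.910, P6 3.858, P7 8.865, P8 3.691.
Rounding down gives 10, 11, 10, 7, 7, 3, 8, 3 = 59 seats, so the divisor must be adjusted.
With modified divisor 6300: modified quotas P1 10.644, P2 12.239, P3 11.470, P4 7.487, P5 8.342, P6 4.068, P7 9.348, P8 3.892.
Rounding down: P1 10, P2 12, P3 11, P4 7, P5 8, P6 4, P7 9, P8 3 (total 64).
P6 receives 4.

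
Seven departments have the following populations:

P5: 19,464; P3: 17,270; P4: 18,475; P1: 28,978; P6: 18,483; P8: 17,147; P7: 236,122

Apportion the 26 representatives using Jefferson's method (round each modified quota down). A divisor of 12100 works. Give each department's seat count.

With modified divisor 12100: modified quotas P5 1.609, P3 1.427, P4 1.527, P1 2.395, P6 1.528, P8 1.417, P7 19.514.
Rounding down: P5 1, P3 1, P4 1, P1 2, P6 1, P8 1, P7 19 (total 26).

P5 1, P3 1, P4 1, P1 2, P6 1, P8 1, P7 19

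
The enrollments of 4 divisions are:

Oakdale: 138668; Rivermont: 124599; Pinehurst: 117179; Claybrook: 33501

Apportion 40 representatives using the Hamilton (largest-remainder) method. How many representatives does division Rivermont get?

Total 413947; standard divisor 413947/40 ≈ 10348.675.
Standard quotas: Oakdale 13.3996, Rivermont 12.0401, Pinehurst 11.3231, Claybrook 3.2372.
Lower quotas: Oakdale 13, Rivermont 12, Pinehurst 11, Claybrook 3 (sum 39, leaving 1 seat).
Remainders in descending order: Oakdale 0.3996, Pinehurst 0.3231, Claybrook 0.2372, Rivermont 0.0401.
The surplus seat goes to Oakdale.
Rivermont receives 12.

12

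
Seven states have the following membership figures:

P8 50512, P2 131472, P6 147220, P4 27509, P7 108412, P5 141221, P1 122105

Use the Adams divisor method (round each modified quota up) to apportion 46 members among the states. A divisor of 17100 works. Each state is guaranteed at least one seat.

P8 3; P2 8; P6 9; P4 2; P7 7; P5 9; P1 8

With modified divisor 17100: modified quotas P8 2.954, P2 7.688, P6 8.609, P4 1.609, P7 6.340, P5 8.259, P1 7.141.
Rounding up: P8 3, P2 8, P6 9, P4 2, P7 7, P5 9, P1 8 (total 46).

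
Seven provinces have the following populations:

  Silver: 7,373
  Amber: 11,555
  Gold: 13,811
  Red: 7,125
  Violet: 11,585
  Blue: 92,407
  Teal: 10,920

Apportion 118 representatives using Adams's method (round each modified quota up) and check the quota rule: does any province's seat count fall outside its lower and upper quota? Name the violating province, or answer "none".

Blue

Standard quotas: Silver 5.621, Amber 8.809, Gold 10.529, Red 5.432, Violet 8.832, Blue 70.450, Teal 8.325.
Adams allocation: Silver 6, Amber 9, Gold 11, Red 6, Violet 9, Blue 68, Teal 9.
Blue has quota 70.450 (lower 70, upper 71) but receives 68 — outside the quota interval.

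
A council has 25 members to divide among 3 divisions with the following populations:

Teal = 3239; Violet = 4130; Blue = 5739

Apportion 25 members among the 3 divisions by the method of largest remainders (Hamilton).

Teal 6, Violet 8, Blue 11

Standard divisor: 13108 ÷ 25 ≈ 524.32.
Standard quotas: Teal 6.1775, Violet 7.8769, Blue 10.9456.
Lower quotas: Teal 6, Violet 7, Blue 10 (sum 23, leaving 2 seats).
Remainders in descending order: Blue 0.9456, Violet 0.8769, Teal 0.1775.
The surplus seats go to Blue, Violet.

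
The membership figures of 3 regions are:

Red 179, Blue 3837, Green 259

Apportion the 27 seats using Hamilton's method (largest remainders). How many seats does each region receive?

Red 1, Blue 24, Green 2

The standard divisor is 4275/27 ≈ 158.333.
Standard quotas: Red 1.131, Blue 24.234, Green 1.636.
Lower quotas: Red 1, Blue 24, Green 1 (sum 26, leaving 1 seat).
Remainders in descending order: Green 0.636, Blue 0.234, Red 0.131.
Largest remainder: Green receives the extra seat.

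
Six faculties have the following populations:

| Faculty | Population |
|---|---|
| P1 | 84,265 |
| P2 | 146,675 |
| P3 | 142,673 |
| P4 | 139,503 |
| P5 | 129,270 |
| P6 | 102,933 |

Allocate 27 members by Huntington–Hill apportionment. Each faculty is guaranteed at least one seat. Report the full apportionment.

P1 3; P2 5; P3 5; P4 5; P5 5; P6 4

With divisor 27842: modified quotas P1 3.027, P2 5.268, P3 5.124, P4 5.011, P5 4.643, P6 3.697.
Geometric-mean thresholds: P1 √(3·4)=3.464, P2 √(5·6)=5.477, P3 √(5·6)=5.477, P4 √(5·6)=5.477, P5 √(4·5)=4.472, P6 √(3·4)=3.464.
Each quota rounded against its threshold gives P1 3, P2 5, P3 5, P4 5, P5 5, P6 4 (total 27).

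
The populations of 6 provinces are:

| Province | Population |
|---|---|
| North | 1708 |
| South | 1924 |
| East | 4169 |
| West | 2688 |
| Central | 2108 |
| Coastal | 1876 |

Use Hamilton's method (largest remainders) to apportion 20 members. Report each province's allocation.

North 2, South 3, East 6, West 4, Central 3, Coastal 2

Total 14473; standard divisor 14473/20 ≈ 723.65.
Standard quotas: North 2.360, South 2.659, East 5.761, West 3.715, Central 2.913, Coastal 2.592.
Lower quotas: North 2, South 2, East 5, West 3, Central 2, Coastal 2 (sum 16, leaving 4 seats).
Remainders in descending order: Central 0.913, East 0.761, West 0.715, South 0.659, Coastal 0.592, North 0.360.
The surplus seats go to Central, East, West, South.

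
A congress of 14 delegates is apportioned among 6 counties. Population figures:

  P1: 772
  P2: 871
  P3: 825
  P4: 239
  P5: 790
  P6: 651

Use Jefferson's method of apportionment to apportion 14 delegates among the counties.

P1 3, P2 3, P3 3, P4 0, P5 3, P6 2

Standard divisor 4148/14 ≈ 296.286; standard quotas: P1 2.606, P2 2.940, P3 2.784, P4 0.807, P5 2.666, P6 2.197.
Rounding down gives 2, 2, 2, 0, 2, 2 = 10 seats, so the divisor must be adjusted.
With modified divisor 250: modified quotas P1 3.088, P2 3.484, P3 3.300, P4 0.956, P5 3.160, P6 2.604.
Rounding down: P1 3, P2 3, P3 3, P4 0, P5 3, P6 2 (total 14).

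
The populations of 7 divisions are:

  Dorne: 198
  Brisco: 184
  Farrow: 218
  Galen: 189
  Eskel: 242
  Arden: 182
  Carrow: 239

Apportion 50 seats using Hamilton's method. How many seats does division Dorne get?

7

The standard divisor is 1452/50 ≈ 29.04.
Standard quotas: Dorne 6.818, Brisco 6.336, Farrow 7.507, Galen 6.508, Eskel 8.333, Arden 6.267, Carrow 8.230.
Lower quotas: Dorne 6, Brisco 6, Farrow 7, Galen 6, Eskel 8, Arden 6, Carrow 8 (sum 47, leaving 3 seats).
Remainders in descending order: Dorne 0.818, Galen 0.508, Farrow 0.507, Brisco 0.336, Eskel 0.333, Arden 0.267, Carrow 0.230.
The surplus seats go to Dorne, Galen, Farrow.
Dorne receives 7.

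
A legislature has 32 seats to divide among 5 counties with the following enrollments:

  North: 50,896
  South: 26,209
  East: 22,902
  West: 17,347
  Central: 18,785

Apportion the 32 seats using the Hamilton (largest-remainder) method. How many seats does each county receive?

Total 136139; standard divisor 136139/32 ≈ 4254.344.
Standard quotas: North 11.9633, South 6.1605, East 5.3832, West 4.0775, Central 4.4155.
Lower quotas: North 11, South 6, East 5, West 4, Central 4 (sum 30, leaving 2 seats).
Remainders in descending order: North 0.9633, Central 0.4155, East 0.3832, South 0.1605, West 0.0775.
The surplus seats go to North, Central.

North 12; South 6; East 5; West 4; Central 5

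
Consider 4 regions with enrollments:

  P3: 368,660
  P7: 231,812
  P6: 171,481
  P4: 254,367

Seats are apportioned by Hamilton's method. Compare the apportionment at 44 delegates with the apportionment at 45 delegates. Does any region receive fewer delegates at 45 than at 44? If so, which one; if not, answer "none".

At 44 seats: P3 16, P7 10, P6 7, P4 11.
At 45 seats: P3 16, P7 10, P6 8, P4 11.
No region's allocation decreased.

none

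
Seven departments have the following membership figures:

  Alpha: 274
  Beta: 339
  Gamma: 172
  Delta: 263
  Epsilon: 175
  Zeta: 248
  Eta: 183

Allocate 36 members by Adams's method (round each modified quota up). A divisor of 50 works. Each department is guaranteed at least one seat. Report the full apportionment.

With modified divisor 50: modified quotas Alpha 5.480, Beta 6.780, Gamma 3.440, Delta 5.260, Epsilon 3.500, Zeta 4.960, Eta 3.660.
Rounding up: Alpha 6, Beta 7, Gamma 4, Delta 6, Epsilon 4, Zeta 5, Eta 4 (total 36).

Alpha 6, Beta 7, Gamma 4, Delta 6, Epsilon 4, Zeta 5, Eta 4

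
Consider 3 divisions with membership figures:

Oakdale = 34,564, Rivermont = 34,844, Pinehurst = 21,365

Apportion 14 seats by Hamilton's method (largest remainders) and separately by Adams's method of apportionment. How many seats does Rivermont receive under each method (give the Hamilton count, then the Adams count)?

Hamilton: Oakdale 5, Rivermont 6, Pinehurst 3.
Adams: Oakdale 5, Rivermont 5, Pinehurst 4.
Rivermont gets 6 under Hamilton and 5 under Adams.

6 and 5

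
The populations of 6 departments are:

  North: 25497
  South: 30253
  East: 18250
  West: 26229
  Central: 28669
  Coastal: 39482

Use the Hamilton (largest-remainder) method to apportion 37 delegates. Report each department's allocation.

North 5; South 7; East 4; West 6; Central 6; Coastal 9

Total 168380; standard divisor 168380/37 ≈ 4550.811.
Standard quotas: North 5.6027, South 6.6478, East 4.0103, West 5.7636, Central 6.2998, Coastal 8.6758.
Lower quotas: North 5, South 6, East 4, West 5, Central 6, Coastal 8 (sum 34, leaving 3 seats).
Remainders in descending order: West 0.7636, Coastal 0.6758, South 0.6478, North 0.6027, Central 0.2998, East 0.0103.
Largest remainders: West, Coastal, South receive the extra seats.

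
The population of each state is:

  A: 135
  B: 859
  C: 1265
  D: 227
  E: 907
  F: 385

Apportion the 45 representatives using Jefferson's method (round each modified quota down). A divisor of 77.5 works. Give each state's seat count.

A 1, B 11, C 16, D 2, E 11, F 4

With modified divisor 77.5: modified quotas A 1.742, B 11.084, C 16.323, D 2.929, E 11.703, F 4.968.
Rounding down: A 1, B 11, C 16, D 2, E 11, F 4 (total 45).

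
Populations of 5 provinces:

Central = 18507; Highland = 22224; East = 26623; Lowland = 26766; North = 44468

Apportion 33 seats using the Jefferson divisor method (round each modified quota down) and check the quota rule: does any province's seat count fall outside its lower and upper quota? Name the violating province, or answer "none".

Standard quotas: Central 4.407, Highland 5.292, East 6.339, Lowland 6.373, North 10.589.
Jefferson allocation: Central 4, Highland 5, East 6, Lowland 7, North 11.
Every allocation lies between the lower and upper quota.

none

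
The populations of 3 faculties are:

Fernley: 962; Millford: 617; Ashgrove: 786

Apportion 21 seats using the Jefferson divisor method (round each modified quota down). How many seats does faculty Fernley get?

9

Standard divisor 2365/21 ≈ 112.619; standard quotas: Fernley 8.542, Millford 5.479, Ashgrove 6.979.
Rounding down gives 8, 5, 6 = 19 seats, so the divisor must be adjusted.
With modified divisor 105: modified quotas Fernley 9.162, Millford 5.876, Ashgrove 7.486.
Rounding down: Fernley 9, Millford 5, Ashgrove 7 (total 21).
Fernley receives 9.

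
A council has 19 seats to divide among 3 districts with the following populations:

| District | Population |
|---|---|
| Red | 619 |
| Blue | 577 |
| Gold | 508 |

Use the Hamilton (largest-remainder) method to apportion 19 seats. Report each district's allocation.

Red: 7, Blue: 6, Gold: 6

Total 1704; standard divisor 1704/19 ≈ 89.684.
Standard quotas: Red 6.902, Blue 6.434, Gold 5.664.
Lower quotas: Red 6, Blue 6, Gold 5 (sum 17, leaving 2 seats).
Remainders in descending order: Red 0.902, Gold 0.664, Blue 0.434.
Largest remainders: Red, Gold receive the extra seats.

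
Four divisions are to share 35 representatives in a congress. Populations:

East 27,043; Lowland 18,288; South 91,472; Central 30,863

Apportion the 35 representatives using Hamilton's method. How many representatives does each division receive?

Standard divisor: 167666 ÷ 35 ≈ 4790.457.
Standard quotas: East 5.6452, Lowland 3.8176, South 19.0946, Central 6.4426.
Lower quotas: East 5, Lowland 3, South 19, Central 6 (sum 33, leaving 2 seats).
Remainders in descending order: Lowland 0.8176, East 0.6452, Central 0.4426, South 0.0946.
Largest remainders: Lowland, East receive the extra seats.

East: 6, Lowland: 4, South: 19, Central: 6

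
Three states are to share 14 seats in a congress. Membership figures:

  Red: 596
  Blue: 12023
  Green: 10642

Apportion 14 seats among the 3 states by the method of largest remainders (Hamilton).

Standard divisor: 23261 ÷ 14 ≈ 1661.5.
Standard quotas: Red 0.3587, Blue 7.2362, Green 6.4051.
Lower quotas: Red 0, Blue 7, Green 6 (sum 13, leaving 1 seat).
Remainders in descending order: Green 0.4051, Red 0.3587, Blue 0.2362.
Largest remainder: Green receives the extra seat.

Red 0, Blue 7, Green 7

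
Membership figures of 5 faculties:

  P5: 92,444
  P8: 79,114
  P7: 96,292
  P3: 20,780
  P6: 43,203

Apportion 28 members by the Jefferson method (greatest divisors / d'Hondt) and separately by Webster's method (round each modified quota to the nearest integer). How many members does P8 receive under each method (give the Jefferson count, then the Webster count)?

7 and 6

Jefferson: P5 8, P8 7, P7 8, P3 1, P6 4.
Webster: P5 8, P8 6, P7 8, P3 2, P6 4.
P8 gets 7 under Jefferson and 6 under Webster.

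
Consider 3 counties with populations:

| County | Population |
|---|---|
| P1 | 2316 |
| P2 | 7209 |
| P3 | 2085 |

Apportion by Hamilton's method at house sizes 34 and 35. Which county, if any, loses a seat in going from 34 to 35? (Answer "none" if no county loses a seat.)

none

At 34 seats: P1 7, P2 21, P3 6.
At 35 seats: P1 7, P2 22, P3 6.
No county's allocation decreased.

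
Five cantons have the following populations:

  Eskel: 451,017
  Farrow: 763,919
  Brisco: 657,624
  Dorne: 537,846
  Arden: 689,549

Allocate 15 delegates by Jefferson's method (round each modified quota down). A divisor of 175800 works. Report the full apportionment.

With modified divisor 175800: modified quotas Eskel 2.566, Farrow 4.345, Brisco 3.741, Dorne 3.059, Arden 3.922.
Rounding down: Eskel 2, Farrow 4, Brisco 3, Dorne 3, Arden 3 (total 15).

Eskel: 2, Farrow: 4, Brisco: 3, Dorne: 3, Arden: 3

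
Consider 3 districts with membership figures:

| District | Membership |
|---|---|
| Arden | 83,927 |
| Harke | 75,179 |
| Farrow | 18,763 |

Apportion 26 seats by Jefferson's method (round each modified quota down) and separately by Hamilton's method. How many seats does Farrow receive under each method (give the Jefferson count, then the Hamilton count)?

2 and 3

Jefferson: Arden 13, Harke 11, Farrow 2.
Hamilton: Arden 12, Harke 11, Farrow 3.
Farrow gets 2 under Jefferson and 3 under Hamilton.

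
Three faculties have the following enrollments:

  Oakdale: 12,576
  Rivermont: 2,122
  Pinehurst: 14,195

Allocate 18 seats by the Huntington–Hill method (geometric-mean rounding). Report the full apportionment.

Oakdale 8, Rivermont 1, Pinehurst 9

With divisor 1587: modified quotas Oakdale 7.924, Rivermont 1.337, Pinehurst 8.945.
Geometric-mean thresholds: Oakdale √(7·8)=7.483, Rivermont √(1·2)=1.414, Pinehurst √(8·9)=8.485.
Each quota rounded against its threshold gives Oakdale 8, Rivermont 1, Pinehurst 9 (total 18).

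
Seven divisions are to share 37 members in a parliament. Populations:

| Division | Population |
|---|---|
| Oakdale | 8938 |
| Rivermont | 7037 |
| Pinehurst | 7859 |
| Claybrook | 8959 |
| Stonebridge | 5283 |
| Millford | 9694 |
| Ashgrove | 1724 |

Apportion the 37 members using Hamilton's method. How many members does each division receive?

Standard divisor: 49494 ÷ 37 ≈ 1337.676.
Standard quotas: Oakdale 6.6817, Rivermont 5.2606, Pinehurst 5.8751, Claybrook 6.6974, Stonebridge 3.9494, Millford 7.2469, Ashgrove 1.2888.
Lower quotas: Oakdale 6, Rivermont 5, Pinehurst 5, Claybrook 6, Stonebridge 3, Millford 7, Ashgrove 1 (sum 33, leaving 4 seats).
Remainders in descending order: Stonebridge 0.9494, Pinehurst 0.8751, Claybrook 0.6974, Oakdale 0.6817, Ashgrove 0.2888, Rivermont 0.2606, Millford 0.2469.
The surplus seats go to Stonebridge, Pinehurst, Claybrook, Oakdale.

Oakdale 7; Rivermont 5; Pinehurst 6; Claybrook 7; Stonebridge 4; Millford 7; Ashgrove 1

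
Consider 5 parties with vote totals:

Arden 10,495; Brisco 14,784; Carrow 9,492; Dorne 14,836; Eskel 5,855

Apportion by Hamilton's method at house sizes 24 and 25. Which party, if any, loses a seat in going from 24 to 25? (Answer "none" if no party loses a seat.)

Eskel

At 24 seats: Arden 5, Brisco 6, Carrow 4, Dorne 6, Eskel 3.
At 25 seats: Arden 5, Brisco 7, Carrow 4, Dorne 7, Eskel 2.
Eskel drops from 3 to 2.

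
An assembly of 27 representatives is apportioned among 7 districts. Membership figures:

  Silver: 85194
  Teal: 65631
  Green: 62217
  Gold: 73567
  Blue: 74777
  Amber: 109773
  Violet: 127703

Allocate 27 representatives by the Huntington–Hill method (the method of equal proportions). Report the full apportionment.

Silver=4, Teal=3, Green=3, Gold=3, Blue=3, Amber=5, Violet=6

With divisor 22451: modified quotas Silver 3.795, Teal 2.923, Green 2.771, Gold 3.277, Blue 3.331, Amber 4.889, Violet 5.688.
Geometric-mean thresholds: Silver √(3·4)=3.464, Teal √(2·3)=2.449, Green √(2·3)=2.449, Gold √(3·4)=3.464, Blue √(3·4)=3.464, Amber √(4·5)=4.472, Violet √(5·6)=5.477.
Each quota rounded against its threshold gives Silver 4, Teal 3, Green 3, Gold 3, Blue 3, Amber 5, Violet 6 (total 27).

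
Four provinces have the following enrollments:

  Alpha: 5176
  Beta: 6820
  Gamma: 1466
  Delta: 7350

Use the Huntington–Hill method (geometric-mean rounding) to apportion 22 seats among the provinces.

With divisor 964: modified quotas Alpha 5.369, Beta 7.075, Gamma 1.521, Delta 7.624.
Geometric-mean thresholds: Alpha √(5·6)=5.477, Beta √(7·8)=7.483, Gamma √(1·2)=1.414, Delta √(7·8)=7.483.
Each quota rounded against its threshold gives Alpha 5, Beta 7, Gamma 2, Delta 8 (total 22).

Alpha 5; Beta 7; Gamma 2; Delta 8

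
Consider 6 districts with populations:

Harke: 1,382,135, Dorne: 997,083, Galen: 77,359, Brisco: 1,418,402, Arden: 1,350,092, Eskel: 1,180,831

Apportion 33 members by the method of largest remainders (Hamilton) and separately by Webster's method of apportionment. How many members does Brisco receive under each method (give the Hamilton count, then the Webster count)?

Hamilton: Harke 7, Dorne 5, Galen 1, Brisco 7, Arden 7, Eskel 6.
Webster: Harke 7, Dorne 5, Galen 0, Brisco 8, Arden 7, Eskel 6.
Brisco gets 7 under Hamilton and 8 under Webster.

7 and 8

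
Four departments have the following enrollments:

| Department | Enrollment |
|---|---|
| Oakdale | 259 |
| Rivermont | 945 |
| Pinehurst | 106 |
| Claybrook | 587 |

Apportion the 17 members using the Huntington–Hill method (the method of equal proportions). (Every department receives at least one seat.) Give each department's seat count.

With divisor 109: modified quotas Oakdale 2.376, Rivermont 8.670, Pinehurst 0.972, Claybrook 5.385.
Geometric-mean thresholds: Oakdale √(2·3)=2.449, Rivermont √(8·9)=8.485, Pinehurst (min 1), Claybrook √(5·6)=5.477.
Each quota rounded against its threshold gives Oakdale 2, Rivermont 9, Pinehurst 1, Claybrook 5 (total 17).

Oakdale 2; Rivermont 9; Pinehurst 1; Claybrook 5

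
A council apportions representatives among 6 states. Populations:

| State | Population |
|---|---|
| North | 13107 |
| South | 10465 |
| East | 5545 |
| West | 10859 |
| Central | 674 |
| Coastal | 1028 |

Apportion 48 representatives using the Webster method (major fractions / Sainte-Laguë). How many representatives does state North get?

15

Standard divisor 41678/48 ≈ 868.292; standard quotas: North 15.095, South 12.052, East 6.386, West 12.506, Central 0.776, Coastal 1.184.
Rounding to the nearest integer gives North 15, South 12, East 6, West 13, Central 1, Coastal 1 — total 48, matching the house size, so no adjustment is needed.
North receives 15.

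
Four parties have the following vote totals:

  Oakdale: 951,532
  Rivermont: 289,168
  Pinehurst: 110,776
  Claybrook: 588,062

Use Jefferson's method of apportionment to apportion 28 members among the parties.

Standard divisor 1939538/28 ≈ 69269.214; standard quotas: Oakdale 13.737, Rivermont 4.175, Pinehurst 1.599, Claybrook 8.490.
Rounding down gives 13, 4, 1, 8 = 26 seats, so the divisor must be adjusted.
With modified divisor 64400: modified quotas Oakdale 14.775, Rivermont 4.490, Pinehurst 1.720, Claybrook 9.131.
Rounding down: Oakdale 14, Rivermont 4, Pinehurst 1, Claybrook 9 (total 28).

Oakdale=14; Rivermont=4; Pinehurst=1; Claybrook=9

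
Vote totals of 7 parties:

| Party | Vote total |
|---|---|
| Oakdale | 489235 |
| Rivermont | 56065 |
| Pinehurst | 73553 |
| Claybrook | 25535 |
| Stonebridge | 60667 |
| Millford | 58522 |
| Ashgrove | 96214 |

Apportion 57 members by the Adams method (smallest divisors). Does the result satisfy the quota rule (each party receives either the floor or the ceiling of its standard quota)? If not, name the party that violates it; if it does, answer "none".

Oakdale

Standard quotas: Oakdale 32.434, Rivermont 3.717, Pinehurst 4.876, Claybrook 1.693, Stonebridge 4.022, Millford 3.880, Ashgrove 6.379.
Adams allocation: Oakdale 31, Rivermont 4, Pinehurst 5, Claybrook 2, Stonebridge 4, Millford 4, Ashgrove 7.
Oakdale has quota 32.434 (lower 32, upper 33) but receives 31 — outside the quota interval.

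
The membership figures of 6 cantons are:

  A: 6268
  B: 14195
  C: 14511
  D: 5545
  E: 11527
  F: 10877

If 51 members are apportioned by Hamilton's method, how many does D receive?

4

Total 62923; standard divisor 62923/51 ≈ 1233.784.
Standard quotas: A 5.0803, B 11.5053, C 11.7614, D 4.4943, E 9.3428, F 8.8160.
Lower quotas: A 5, B 11, C 11, D 4, E 9, F 8 (sum 48, leaving 3 seats).
Remainders in descending order: F 0.8160, C 0.7614, B 0.5053, D 0.4943, E 0.3428, A 0.0803.
The surplus seats go to F, C, B.
D receives 4.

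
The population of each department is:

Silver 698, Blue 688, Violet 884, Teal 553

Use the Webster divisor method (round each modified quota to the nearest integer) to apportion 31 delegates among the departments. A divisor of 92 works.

Silver 8, Blue 7, Violet 10, Teal 6

With modified divisor 92: modified quotas Silver 7.587, Blue 7.478, Violet 9.609, Teal 6.011.
Rounding to the nearest integer: Silver 8, Blue 7, Violet 10, Teal 6 (total 31).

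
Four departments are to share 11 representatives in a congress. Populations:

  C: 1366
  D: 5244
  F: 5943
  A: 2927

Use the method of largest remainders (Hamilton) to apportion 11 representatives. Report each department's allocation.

C: 1, D: 4, F: 4, A: 2

The standard divisor is 15480/11 ≈ 1407.273.
Standard quotas: C 0.9707, D 3.7264, F 4.2231, A 2.0799.
Lower quotas: C 0, D 3, F 4, A 2 (sum 9, leaving 2 seats).
Remainders in descending order: C 0.9707, D 0.7264, F 0.2231, A 0.0799.
Largest remainders: C, D receive the extra seats.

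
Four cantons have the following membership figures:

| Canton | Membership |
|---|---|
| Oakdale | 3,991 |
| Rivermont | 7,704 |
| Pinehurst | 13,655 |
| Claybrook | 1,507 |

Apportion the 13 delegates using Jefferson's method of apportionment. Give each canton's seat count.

Standard divisor 26857/13 ≈ 2065.923; standard quotas: Oakdale 1.932, Rivermont 3.729, Pinehurst 6.610, Claybrook 0.729.
Rounding down gives 1, 3, 6, 0 = 10 seats, so the divisor must be adjusted.
With modified divisor 1800: modified quotas Oakdale 2.217, Rivermont 4.280, Pinehurst 7.586, Claybrook 0.837.
Rounding down: Oakdale 2, Rivermont 4, Pinehurst 7, Claybrook 0 (total 13).

Oakdale: 2; Rivermont: 4; Pinehurst: 7; Claybrook: 0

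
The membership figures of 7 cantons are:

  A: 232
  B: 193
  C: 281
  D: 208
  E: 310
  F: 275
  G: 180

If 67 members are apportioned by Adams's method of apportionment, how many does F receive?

11

Standard divisor 1679/67 ≈ 25.06; standard quotas: A 9.258, B 7.702, C 11.213, D 8.300, E 12.370, F 10.974, G 7.183.
Rounding up gives 10, 8, 12, 9, 13, 11, 8 = 71 seats, so the divisor must be adjusted.
With modified divisor 25.9: modified quotas A 8.958, B 7.452, C 10.849, D 8.031, E 11.969, F 10.618, G 6.950.
Rounding up: A 9, B 8, C 11, D 9, E 12, F 11, G 7 (total 67).
F receives 11.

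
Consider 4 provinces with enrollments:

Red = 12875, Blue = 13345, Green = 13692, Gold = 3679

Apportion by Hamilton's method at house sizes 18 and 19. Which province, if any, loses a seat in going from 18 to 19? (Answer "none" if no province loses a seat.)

Gold

At 18 seats: Red 5, Blue 5, Green 6, Gold 2.
At 19 seats: Red 6, Blue 6, Green 6, Gold 1.
Gold drops from 2 to 1.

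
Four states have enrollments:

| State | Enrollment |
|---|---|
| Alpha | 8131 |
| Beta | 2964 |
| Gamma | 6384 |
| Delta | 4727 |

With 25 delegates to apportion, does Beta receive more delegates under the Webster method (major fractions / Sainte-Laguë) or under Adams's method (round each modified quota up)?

Webster: Alpha 9, Beta 3, Gamma 7, Delta 6.
Adams: Alpha 9, Beta 4, Gamma 7, Delta 5.
Beta gets 3 under Webster and 4 under Adams.

Adams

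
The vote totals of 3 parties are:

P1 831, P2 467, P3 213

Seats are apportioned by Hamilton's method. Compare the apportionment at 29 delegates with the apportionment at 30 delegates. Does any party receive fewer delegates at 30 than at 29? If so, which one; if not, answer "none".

none

At 29 seats: P1 16, P2 9, P3 4.
At 30 seats: P1 17, P2 9, P3 4.
No party's allocation decreased.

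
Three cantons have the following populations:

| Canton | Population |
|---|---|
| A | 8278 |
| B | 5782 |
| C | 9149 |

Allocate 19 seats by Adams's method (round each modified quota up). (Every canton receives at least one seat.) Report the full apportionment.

Standard divisor 23209/19 ≈ 1221.526; standard quotas: A 6.777, B 4.733, C 7.490.
Rounding up gives 7, 5, 8 = 20 seats, so the divisor must be adjusted.
With modified divisor 1340: modified quotas A 6.178, B 4.315, C 6.828.
Rounding up: A 7, B 5, C 7 (total 19).

A 7; B 5; C 7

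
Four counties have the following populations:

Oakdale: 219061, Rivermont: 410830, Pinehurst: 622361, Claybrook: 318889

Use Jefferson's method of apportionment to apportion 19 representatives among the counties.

Standard divisor 1571141/19 ≈ 82691.632; standard quotas: Oakdale 2.649, Rivermont 4.968, Pinehurst 7.526, Claybrook 3.856.
Rounding down gives 2, 4, 7, 3 = 16 seats, so the divisor must be adjusted.
With modified divisor 75400: modified quotas Oakdale 2.905, Rivermont 5.449, Pinehurst 8.254, Claybrook 4.229.
Rounding down: Oakdale 2, Rivermont 5, Pinehurst 8, Claybrook 4 (total 19).

Oakdale 2; Rivermont 5; Pinehurst 8; Claybrook 4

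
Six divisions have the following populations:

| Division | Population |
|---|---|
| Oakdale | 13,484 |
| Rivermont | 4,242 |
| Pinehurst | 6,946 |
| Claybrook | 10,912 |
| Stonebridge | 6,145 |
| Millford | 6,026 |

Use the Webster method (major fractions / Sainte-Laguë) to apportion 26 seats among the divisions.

Oakdale: 8, Rivermont: 2, Pinehurst: 4, Claybrook: 6, Stonebridge: 3, Millford: 3

Standard divisor 47755/26 ≈ 1836.731; standard quotas: Oakdale 7.341, Rivermont 2.310, Pinehurst 3.782, Claybrook 5.941, Stonebridge 3.346, Millford 3.281.
Rounding to the nearest integer gives 7, 2, 4, 6, 3, 3 = 25 seats, so the divisor must be adjusted.
With modified divisor 1780: modified quotas Oakdale 7.575, Rivermont 2.383, Pinehurst 3.902, Claybrook 6.130, Stonebridge 3.452, Millford 3.385.
Rounding to the nearest integer: Oakdale 8, Rivermont 2, Pinehurst 4, Claybrook 6, Stonebridge 3, Millford 3 (total 26).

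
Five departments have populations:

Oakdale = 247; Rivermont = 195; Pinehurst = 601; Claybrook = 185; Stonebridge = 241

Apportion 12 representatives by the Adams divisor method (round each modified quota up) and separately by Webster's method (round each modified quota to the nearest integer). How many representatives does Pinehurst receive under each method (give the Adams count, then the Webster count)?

Adams: Oakdale 2, Rivermont 2, Pinehurst 4, Claybrook 2, Stonebridge 2.
Webster: Oakdale 2, Rivermont 2, Pinehurst 5, Claybrook 1, Stonebridge 2.
Pinehurst gets 4 under Adams and 5 under Webster.

4 and 5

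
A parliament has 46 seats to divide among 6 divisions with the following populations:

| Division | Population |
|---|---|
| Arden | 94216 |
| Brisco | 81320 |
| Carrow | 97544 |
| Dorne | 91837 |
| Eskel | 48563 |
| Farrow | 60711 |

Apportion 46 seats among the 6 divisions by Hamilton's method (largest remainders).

Total 474191; standard divisor 474191/46 ≈ 10308.5.
Standard quotas: Arden 9.1396, Brisco 7.8886, Carrow 9.4625, Dorne 8.9089, Eskel 4.7110, Farrow 5.8894.
Lower quotas: Arden 9, Brisco 7, Carrow 9, Dorne 8, Eskel 4, Farrow 5 (sum 42, leaving 4 seats).
Remainders in descending order: Dorne 0.9089, Farrow 0.8894, Brisco 0.8886, Eskel 0.7110, Carrow 0.4625, Arden 0.1396.
The surplus seats go to Dorne, Farrow, Brisco, Eskel.

Arden 9, Brisco 8, Carrow 9, Dorne 9, Eskel 5, Farrow 6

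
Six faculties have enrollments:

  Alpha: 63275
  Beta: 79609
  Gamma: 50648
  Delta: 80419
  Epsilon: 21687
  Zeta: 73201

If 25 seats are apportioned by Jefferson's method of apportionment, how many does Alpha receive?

4

Standard divisor 368839/25 ≈ 14753.56; standard quotas: Alpha 4.289, Beta 5.396, Gamma 3.433, Delta 5.451, Epsilon 1.470, Zeta 4.962.
Rounding down gives 4, 5, 3, 5, 1, 4 = 22 seats, so the divisor must be adjusted.
With modified divisor 13000: modified quotas Alpha 4.867, Beta 6.124, Gamma 3.896, Delta 6.186, Epsilon 1.668, Zeta 5.631.
Rounding down: Alpha 4, Beta 6, Gamma 3, Delta 6, Epsilon 1, Zeta 5 (total 25).
Alpha receives 4.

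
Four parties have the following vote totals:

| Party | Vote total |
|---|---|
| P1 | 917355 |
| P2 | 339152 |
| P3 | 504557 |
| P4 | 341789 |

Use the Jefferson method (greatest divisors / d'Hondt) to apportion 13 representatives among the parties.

P1 6, P2 2, P3 3, P4 2

Standard divisor 2102853/13 ≈ 161757.923; standard quotas: P1 5.671, P2 2.097, P3 3.119, P4 2.113.
Rounding down gives 5, 2, 3, 2 = 12 seats, so the divisor must be adjusted.
With modified divisor 142000: modified quotas P1 6.460, P2 2.388, P3 3.553, P4 2.407.
Rounding down: P1 6, P2 2, P3 3, P4 2 (total 13).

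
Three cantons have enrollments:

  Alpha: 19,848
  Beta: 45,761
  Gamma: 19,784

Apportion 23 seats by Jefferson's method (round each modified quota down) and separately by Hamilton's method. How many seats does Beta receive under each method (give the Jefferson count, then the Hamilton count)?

13 and 12

Jefferson: Alpha 5, Beta 13, Gamma 5.
Hamilton: Alpha 6, Beta 12, Gamma 5.
Beta gets 13 under Jefferson and 12 under Hamilton.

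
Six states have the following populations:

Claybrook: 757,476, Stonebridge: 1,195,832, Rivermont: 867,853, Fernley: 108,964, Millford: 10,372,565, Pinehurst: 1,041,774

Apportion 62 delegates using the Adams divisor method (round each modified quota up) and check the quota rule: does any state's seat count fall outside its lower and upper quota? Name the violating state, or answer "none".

Standard quotas: Claybrook 3.274, Stonebridge 5.169, Rivermont 3.751, Fernley 0.471, Millford 44.833, Pinehurst 4.503.
Adams allocation: Claybrook 4, Stonebridge 5, Rivermont 4, Fernley 1, Millford 43, Pinehurst 5.
Millford has quota 44.833 (lower 44, upper 45) but receives 43 — outside the quota interval.

Millford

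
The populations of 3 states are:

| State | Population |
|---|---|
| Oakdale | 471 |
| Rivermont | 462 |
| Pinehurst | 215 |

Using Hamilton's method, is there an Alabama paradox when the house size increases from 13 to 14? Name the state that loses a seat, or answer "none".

At 13 seats: Oakdale 5, Rivermont 5, Pinehurst 3.
At 14 seats: Oakdale 6, Rivermont 6, Pinehurst 2.
Pinehurst drops from 3 to 2.

Pinehurst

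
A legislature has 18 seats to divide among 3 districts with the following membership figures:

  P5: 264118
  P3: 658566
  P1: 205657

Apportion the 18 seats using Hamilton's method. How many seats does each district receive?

The standard divisor is 1128341/18 ≈ 62685.611.
Standard quotas: P5 4.2134, P3 10.5059, P1 3.2808.
Lower quotas: P5 4, P3 10, P1 3 (sum 17, leaving 1 seat).
Remainders in descending order: P3 0.5059, P1 0.2808, P5 0.2134.
The surplus seat goes to P3.

P5=4, P3=11, P1=3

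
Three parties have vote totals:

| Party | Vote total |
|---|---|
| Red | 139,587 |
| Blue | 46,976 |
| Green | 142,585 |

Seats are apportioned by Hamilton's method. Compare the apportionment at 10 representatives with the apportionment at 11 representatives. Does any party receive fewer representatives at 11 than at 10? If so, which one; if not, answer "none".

Blue

At 10 seats: Red 4, Blue 2, Green 4.
At 11 seats: Red 5, Blue 1, Green 5.
Blue drops from 2 to 1.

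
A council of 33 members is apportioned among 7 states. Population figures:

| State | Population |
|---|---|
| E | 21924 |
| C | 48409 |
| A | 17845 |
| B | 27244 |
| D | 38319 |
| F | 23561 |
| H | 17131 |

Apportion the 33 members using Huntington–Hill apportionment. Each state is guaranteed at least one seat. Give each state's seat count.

E=4, C=8, A=3, B=5, D=6, F=4, H=3

With divisor 6002: modified quotas E 3.653, C 8.065, A 2.973, B 4.539, D 6.384, F 3.926, H 2.854.
Geometric-mean thresholds: E √(3·4)=3.464, C √(8·9)=8.485, A √(2·3)=2.449, B √(4·5)=4.472, D √(6·7)=6.481, F √(3·4)=3.464, H √(2·3)=2.449.
Each quota rounded against its threshold gives E 4, C 8, A 3, B 5, D 6, F 4, H 3 (total 33).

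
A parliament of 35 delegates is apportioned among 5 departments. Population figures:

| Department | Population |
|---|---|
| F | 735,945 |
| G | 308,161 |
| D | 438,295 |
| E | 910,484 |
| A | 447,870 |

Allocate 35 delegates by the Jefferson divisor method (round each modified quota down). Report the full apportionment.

Standard divisor 2840755/35 ≈ 81164.429; standard quotas: F 9.067, G 3.797, D 5.400, E 11.218, A 5.518.
Rounding down gives 9, 3, 5, 11, 5 = 33 seats, so the divisor must be adjusted.
With modified divisor 75300: modified quotas F 9.774, G 4.092, D 5.821, E 12.091, A 5.948.
Rounding down: F 9, G 4, D 5, E 12, A 5 (total 35).

F 9; G 4; D 5; E 12; A 5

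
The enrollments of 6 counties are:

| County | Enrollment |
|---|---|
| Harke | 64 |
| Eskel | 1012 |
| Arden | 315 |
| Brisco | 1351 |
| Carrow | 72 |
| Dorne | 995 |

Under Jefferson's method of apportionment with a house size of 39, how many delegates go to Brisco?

Standard divisor 3809/39 ≈ 97.667; standard quotas: Harke 0.655, Eskel 10.362, Arden 3.225, Brisco 13.833, Carrow 0.737, Dorne 10.188.
Rounding down gives 0, 10, 3, 13, 0, 10 = 36 seats, so the divisor must be adjusted.
With modified divisor 90.26: modified quotas Harke 0.709, Eskel 11.212, Arden 3.490, Brisco 14.968, Carrow 0.798, Dorne 11.024.
Rounding down: Harke 0, Eskel 11, Arden 3, Brisco 14, Carrow 0, Dorne 11 (total 39).
Brisco receives 14.

14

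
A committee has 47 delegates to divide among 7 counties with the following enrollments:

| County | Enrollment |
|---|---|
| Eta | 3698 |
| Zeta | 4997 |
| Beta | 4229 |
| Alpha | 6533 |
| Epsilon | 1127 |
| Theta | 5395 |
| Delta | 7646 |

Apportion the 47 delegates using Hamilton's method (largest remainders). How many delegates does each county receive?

Eta: 5, Zeta: 7, Beta: 6, Alpha: 9, Epsilon: 2, Theta: 7, Delta: 11

Standard divisor: 33625 ÷ 47 ≈ 715.426.
Standard quotas: Eta 5.1690, Zeta 6.9847, Beta 5.9112, Alpha 9.1316, Epsilon 1.5753, Theta 7.5410, Delta 10.6873.
Lower quotas: Eta 5, Zeta 6, Beta 5, Alpha 9, Epsilon 1, Theta 7, Delta 10 (sum 43, leaving 4 seats).
Remainders in descending order: Zeta 0.9847, Beta 0.9112, Delta 0.6873, Epsilon 0.5753, Theta 0.5410, Eta 0.1690, Alpha 0.1316.
The surplus seats go to Zeta, Beta, Delta, Epsilon.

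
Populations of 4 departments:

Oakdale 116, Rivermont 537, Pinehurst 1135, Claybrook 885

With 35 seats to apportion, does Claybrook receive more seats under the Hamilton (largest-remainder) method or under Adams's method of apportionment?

Hamilton: Oakdale 1, Rivermont 7, Pinehurst 15, Claybrook 12.
Adams: Oakdale 2, Rivermont 7, Pinehurst 15, Claybrook 11.
Claybrook gets 12 under Hamilton and 11 under Adams.

Hamilton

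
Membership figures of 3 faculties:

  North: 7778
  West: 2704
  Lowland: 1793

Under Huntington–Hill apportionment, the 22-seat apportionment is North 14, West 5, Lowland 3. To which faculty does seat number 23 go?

Priority for the next seat is population ÷ (√(s·(s+1))).
Priorities: North 536.733, West 493.681, Lowland 517.595.
Highest priority: North.

North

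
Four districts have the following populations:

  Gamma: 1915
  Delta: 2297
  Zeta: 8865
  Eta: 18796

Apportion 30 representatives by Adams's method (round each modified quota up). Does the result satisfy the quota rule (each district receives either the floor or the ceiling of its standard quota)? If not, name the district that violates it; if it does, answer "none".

none

Standard quotas: Gamma 1.802, Delta 2.162, Zeta 8.344, Eta 17.691.
Adams allocation: Gamma 2, Delta 3, Zeta 8, Eta 17.
Every allocation lies between the lower and upper quota.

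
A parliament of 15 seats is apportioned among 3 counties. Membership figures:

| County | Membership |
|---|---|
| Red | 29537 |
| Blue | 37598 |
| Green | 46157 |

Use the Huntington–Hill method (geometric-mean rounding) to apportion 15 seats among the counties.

With divisor 7765: modified quotas Red 3.804, Blue 4.842, Green 5.944.
Geometric-mean thresholds: Red √(3·4)=3.464, Blue √(4·5)=4.472, Green √(5·6)=5.477.
Each quota rounded against its threshold gives Red 4, Blue 5, Green 6 (total 15).

Red: 4, Blue: 5, Green: 6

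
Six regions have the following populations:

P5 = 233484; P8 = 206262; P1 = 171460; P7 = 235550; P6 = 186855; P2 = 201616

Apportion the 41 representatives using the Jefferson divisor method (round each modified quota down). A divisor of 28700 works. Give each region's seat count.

With modified divisor 28700: modified quotas P5 8.135, P8 7.187, P1 5.974, P7 8.207, P6 6.511, P2 7.025.
Rounding down: P5 8, P8 7, P1 5, P7 8, P6 6, P2 7 (total 41).

P5: 8, P8: 7, P1: 5, P7: 8, P6: 6, P2: 7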